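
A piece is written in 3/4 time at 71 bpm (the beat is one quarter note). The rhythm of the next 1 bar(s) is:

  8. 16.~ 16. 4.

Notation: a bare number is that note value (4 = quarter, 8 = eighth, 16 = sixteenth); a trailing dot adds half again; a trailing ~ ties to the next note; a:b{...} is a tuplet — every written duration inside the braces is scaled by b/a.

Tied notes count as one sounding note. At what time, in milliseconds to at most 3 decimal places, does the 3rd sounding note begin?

note 3 onset = 3/2b = 1267.606ms

1. 0.0ms @ 0 + 633.803ms (3/4)
2. 633.803ms @ 3/4 + 633.803ms (3/4)
3. 1267.606ms @ 3/2 + 1267.606ms (3/2)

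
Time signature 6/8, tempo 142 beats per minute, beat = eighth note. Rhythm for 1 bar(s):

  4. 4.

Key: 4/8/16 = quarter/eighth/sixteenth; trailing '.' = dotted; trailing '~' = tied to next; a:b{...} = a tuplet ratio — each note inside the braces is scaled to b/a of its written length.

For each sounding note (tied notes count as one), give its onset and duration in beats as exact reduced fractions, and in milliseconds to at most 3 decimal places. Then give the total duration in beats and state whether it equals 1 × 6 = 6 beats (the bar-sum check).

1) 0.0ms=0b +1267.606ms=3b
2) 1267.606ms=3b +1267.606ms=3b
Σ=6b of 6 (142bpm 6/8) — PASS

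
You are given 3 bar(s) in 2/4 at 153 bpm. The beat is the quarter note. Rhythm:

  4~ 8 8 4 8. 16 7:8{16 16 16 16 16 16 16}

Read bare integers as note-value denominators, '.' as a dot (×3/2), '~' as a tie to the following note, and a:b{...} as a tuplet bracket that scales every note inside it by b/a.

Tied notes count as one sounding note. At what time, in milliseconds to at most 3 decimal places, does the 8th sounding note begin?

1. 0.0ms @ 0 + 588.235ms (3/2)
2. 588.235ms @ 3/2 + 196.078ms (1/2)
3. 784.314ms @ 2 + 392.157ms (1)
4. 1176.471ms @ 3 + 294.118ms (3/4)
5. 1470.588ms @ 15/4 + 98.039ms (1/4)
6. 1568.627ms @ 4 + 112.045ms (2/7)
7. 1680.672ms @ 30/7 + 112.045ms (2/7)
8. 1792.717ms @ 32/7 + 112.045ms (2/7)
9. 1904.762ms @ 34/7 + 112.045ms (2/7)
10. 2016.807ms @ 36/7 + 112.045ms (2/7)
11. 2128.852ms @ 38/7 + 112.045ms (2/7)
12. 2240.896ms @ 40/7 + 112.045ms (2/7)

note 8 onset = 32/7b = 1792.717ms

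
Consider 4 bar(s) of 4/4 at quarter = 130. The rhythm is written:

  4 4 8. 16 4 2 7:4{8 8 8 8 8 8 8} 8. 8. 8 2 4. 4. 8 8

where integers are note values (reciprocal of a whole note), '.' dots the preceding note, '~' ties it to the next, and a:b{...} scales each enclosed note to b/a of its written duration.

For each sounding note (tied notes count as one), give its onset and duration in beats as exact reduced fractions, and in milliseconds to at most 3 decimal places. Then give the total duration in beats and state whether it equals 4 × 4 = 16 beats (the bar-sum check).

1) 0.0ms=0b +461.538ms=1b
2) 461.538ms=1b +461.538ms=1b
3) 923.077ms=2b +346.154ms=3/4b
4) 1269.231ms=11/4b +115.385ms=1/4b
5) 1384.615ms=3b +461.538ms=1b
6) 1846.154ms=4b +923.077ms=2b
7) 2769.231ms=6b +131.868ms=2/7b
8) 2901.099ms=44/7b +131.868ms=2/7b
9) 3032.967ms=46/7b +131.868ms=2/7b
10) 3164.835ms=48/7b +131.868ms=2/7b
11) 3296.703ms=50/7b +131.868ms=2/7b
12) 3428.571ms=52/7b +131.868ms=2/7b
13) 3560.44ms=54/7b +131.868ms=2/7b
14) 3692.308ms=8b +346.154ms=3/4b
15) 4038.462ms=35/4b +346.154ms=3/4b
16) 4384.615ms=19/2b +230.769ms=1/2b
17) 4615.385ms=10b +923.077ms=2b
18) 5538.462ms=12b +692.308ms=3/2b
19) 6230.769ms=27/2b +692.308ms=3/2b
20) 6923.077ms=15b +230.769ms=1/2b
21) 7153.846ms=31/2b +230.769ms=1/2b
Σ=16b of 16 (130bpm 4/4) — PASS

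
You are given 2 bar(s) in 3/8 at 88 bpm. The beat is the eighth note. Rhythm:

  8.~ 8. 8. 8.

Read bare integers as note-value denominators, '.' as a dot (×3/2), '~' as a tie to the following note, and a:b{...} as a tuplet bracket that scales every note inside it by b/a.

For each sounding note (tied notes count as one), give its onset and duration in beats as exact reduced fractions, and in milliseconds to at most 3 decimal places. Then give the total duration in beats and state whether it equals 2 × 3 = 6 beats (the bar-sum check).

1) 0.0ms=0b +2045.455ms=3b
2) 2045.455ms=3b +1022.727ms=3/2b
3) 3068.182ms=9/2b +1022.727ms=3/2b
Σ=6b of 6 (88bpm 3/8) — PASS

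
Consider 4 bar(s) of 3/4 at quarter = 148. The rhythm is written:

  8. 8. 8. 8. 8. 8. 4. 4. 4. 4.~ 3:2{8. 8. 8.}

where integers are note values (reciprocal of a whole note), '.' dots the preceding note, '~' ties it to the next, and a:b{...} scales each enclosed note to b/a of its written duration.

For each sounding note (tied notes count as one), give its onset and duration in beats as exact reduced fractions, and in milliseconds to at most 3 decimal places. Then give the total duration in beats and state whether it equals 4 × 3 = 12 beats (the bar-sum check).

1) 0.0ms=0b +304.054ms=3/4b
2) 304.054ms=3/4b +304.054ms=3/4b
3) 608.108ms=3/2b +304.054ms=3/4b
4) 912.162ms=9/4b +304.054ms=3/4b
5) 1216.216ms=3b +304.054ms=3/4b
6) 1520.27ms=15/4b +304.054ms=3/4b
7) 1824.324ms=9/2b +608.108ms=3/2b
8) 2432.432ms=6b +608.108ms=3/2b
9) 3040.541ms=15/2b +608.108ms=3/2b
10) 3648.649ms=9b +810.811ms=2b
11) 4459.459ms=11b +202.703ms=1/2b
12) 4662.162ms=23/2b +202.703ms=1/2b
Σ=12b of 12 (148bpm 3/4) — PASS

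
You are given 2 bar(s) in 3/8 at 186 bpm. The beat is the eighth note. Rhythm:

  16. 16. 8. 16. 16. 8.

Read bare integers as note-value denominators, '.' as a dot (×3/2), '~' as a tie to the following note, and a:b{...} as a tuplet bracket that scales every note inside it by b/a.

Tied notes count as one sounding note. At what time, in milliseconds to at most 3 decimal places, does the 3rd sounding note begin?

note 3 onset = 3/2b = 483.871ms

1. 0.0ms @ 0 + 241.935ms (3/4)
2. 241.935ms @ 3/4 + 241.935ms (3/4)
3. 483.871ms @ 3/2 + 483.871ms (3/2)
4. 967.742ms @ 3 + 241.935ms (3/4)
5. 1209.677ms @ 15/4 + 241.935ms (3/4)
6. 1451.613ms @ 9/2 + 483.871ms (3/2)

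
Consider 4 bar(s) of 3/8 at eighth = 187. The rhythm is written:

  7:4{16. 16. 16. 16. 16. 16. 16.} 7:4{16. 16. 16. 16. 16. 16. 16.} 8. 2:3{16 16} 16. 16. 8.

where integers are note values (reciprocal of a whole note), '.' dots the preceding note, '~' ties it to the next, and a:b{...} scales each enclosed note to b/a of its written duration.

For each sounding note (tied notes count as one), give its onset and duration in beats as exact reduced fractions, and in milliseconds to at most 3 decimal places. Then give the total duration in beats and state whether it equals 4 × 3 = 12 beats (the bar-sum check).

1) 0.0ms=0b +137.51ms=3/7b
2) 137.51ms=3/7b +137.51ms=3/7b
3) 275.019ms=6/7b +137.51ms=3/7b
4) 412.529ms=9/7b +137.51ms=3/7b
5) 550.038ms=12/7b +137.51ms=3/7b
6) 687.548ms=15/7b +137.51ms=3/7b
7) 825.057ms=18/7b +137.51ms=3/7b
8) 962.567ms=3b +137.51ms=3/7b
9) 1100.076ms=24/7b +137.51ms=3/7b
10) 1237.586ms=27/7b +137.51ms=3/7b
11) 1375.095ms=30/7b +137.51ms=3/7b
12) 1512.605ms=33/7b +137.51ms=3/7b
13) 1650.115ms=36/7b +137.51ms=3/7b
14) 1787.624ms=39/7b +137.51ms=3/7b
15) 1925.134ms=6b +481.283ms=3/2b
16) 2406.417ms=15/2b +240.642ms=3/4b
17) 2647.059ms=33/4b +240.642ms=3/4b
18) 2887.701ms=9b +240.642ms=3/4b
19) 3128.342ms=39/4b +240.642ms=3/4b
20) 3368.984ms=21/2b +481.283ms=3/2b
Σ=12b of 12 (187bpm 3/8) — PASS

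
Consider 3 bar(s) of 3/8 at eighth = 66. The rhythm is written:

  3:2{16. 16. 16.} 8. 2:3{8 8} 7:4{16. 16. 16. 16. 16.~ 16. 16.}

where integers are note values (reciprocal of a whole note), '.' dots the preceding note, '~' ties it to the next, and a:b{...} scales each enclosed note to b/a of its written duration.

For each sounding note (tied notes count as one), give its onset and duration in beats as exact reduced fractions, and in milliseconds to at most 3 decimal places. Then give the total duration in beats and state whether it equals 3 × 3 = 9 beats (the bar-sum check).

1) 0.0ms=0b +454.545ms=1/2b
2) 454.545ms=1/2b +454.545ms=1/2b
3) 909.091ms=1b +454.545ms=1/2b
4) 1363.636ms=3/2b +1363.636ms=3/2b
5) 2727.273ms=3b +1363.636ms=3/2b
6) 4090.909ms=9/2b +1363.636ms=3/2b
7) 5454.545ms=6b +389.61ms=3/7b
8) 5844.156ms=45/7b +389.61ms=3/7b
9) 6233.766ms=48/7b +389.61ms=3/7b
10) 6623.377ms=51/7b +389.61ms=3/7b
11) 7012.987ms=54/7b +779.221ms=6/7b
12) 7792.208ms=60/7b +389.61ms=3/7b
Σ=9b of 9 (66bpm 3/8) — PASS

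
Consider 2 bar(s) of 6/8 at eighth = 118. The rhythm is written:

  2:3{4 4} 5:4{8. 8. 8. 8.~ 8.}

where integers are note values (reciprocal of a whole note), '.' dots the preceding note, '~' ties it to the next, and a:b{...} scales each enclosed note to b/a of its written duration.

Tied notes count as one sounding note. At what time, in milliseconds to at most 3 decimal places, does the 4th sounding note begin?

note 4 onset = 36/5b = 3661.017ms

1. 0.0ms @ 0 + 1525.424ms (3)
2. 1525.424ms @ 3 + 1525.424ms (3)
3. 3050.847ms @ 6 + 610.169ms (6/5)
4. 3661.017ms @ 36/5 + 610.169ms (6/5)
5. 4271.186ms @ 42/5 + 610.169ms (6/5)
6. 4881.356ms @ 48/5 + 1220.339ms (12/5)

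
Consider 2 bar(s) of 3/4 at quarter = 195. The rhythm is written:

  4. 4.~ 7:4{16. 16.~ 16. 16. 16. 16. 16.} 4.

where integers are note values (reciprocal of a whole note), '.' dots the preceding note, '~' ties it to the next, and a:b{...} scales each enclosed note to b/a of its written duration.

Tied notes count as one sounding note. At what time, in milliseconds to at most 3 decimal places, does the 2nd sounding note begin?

note 2 onset = 3/2b = 461.538ms

1. 0.0ms @ 0 + 461.538ms (3/2)
2. 461.538ms @ 3/2 + 527.473ms (12/7)
3. 989.011ms @ 45/14 + 131.868ms (3/7)
4. 1120.879ms @ 51/14 + 65.934ms (3/14)
5. 1186.813ms @ 27/7 + 65.934ms (3/14)
6. 1252.747ms @ 57/14 + 65.934ms (3/14)
7. 1318.681ms @ 30/7 + 65.934ms (3/14)
8. 1384.615ms @ 9/2 + 461.538ms (3/2)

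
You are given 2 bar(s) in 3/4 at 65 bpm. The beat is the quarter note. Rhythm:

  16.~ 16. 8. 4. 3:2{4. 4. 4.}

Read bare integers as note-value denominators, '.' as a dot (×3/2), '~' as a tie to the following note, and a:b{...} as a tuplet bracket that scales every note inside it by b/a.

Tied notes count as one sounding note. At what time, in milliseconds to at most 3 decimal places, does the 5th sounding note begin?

1. 0.0ms @ 0 + 692.308ms (3/4)
2. 692.308ms @ 3/4 + 692.308ms (3/4)
3. 1384.615ms @ 3/2 + 1384.615ms (3/2)
4. 2769.231ms @ 3 + 923.077ms (1)
5. 3692.308ms @ 4 + 923.077ms (1)
6. 4615.385ms @ 5 + 923.077ms (1)

note 5 onset = 4b = 3692.308ms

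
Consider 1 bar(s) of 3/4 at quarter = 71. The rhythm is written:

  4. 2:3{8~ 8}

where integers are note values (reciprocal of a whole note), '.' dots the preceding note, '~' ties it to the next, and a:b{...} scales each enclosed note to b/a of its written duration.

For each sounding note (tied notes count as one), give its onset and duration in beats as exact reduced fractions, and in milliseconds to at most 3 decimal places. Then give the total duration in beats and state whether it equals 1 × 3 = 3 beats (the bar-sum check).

1) 0.0ms=0b +1267.606ms=3/2b
2) 1267.606ms=3/2b +1267.606ms=3/2b
Σ=3b of 3 (71bpm 3/4) — PASS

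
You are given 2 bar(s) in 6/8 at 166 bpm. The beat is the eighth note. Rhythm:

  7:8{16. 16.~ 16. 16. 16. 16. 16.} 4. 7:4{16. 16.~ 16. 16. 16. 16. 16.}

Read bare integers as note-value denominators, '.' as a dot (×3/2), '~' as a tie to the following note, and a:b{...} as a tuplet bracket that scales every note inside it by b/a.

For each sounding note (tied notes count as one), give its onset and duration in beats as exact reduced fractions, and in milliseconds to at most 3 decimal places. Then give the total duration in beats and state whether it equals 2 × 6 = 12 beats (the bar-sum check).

1) 0.0ms=0b +309.811ms=6/7b
2) 309.811ms=6/7b +619.621ms=12/7b
3) 929.432ms=18/7b +309.811ms=6/7b
4) 1239.243ms=24/7b +309.811ms=6/7b
5) 1549.053ms=30/7b +309.811ms=6/7b
6) 1858.864ms=36/7b +309.811ms=6/7b
7) 2168.675ms=6b +1084.337ms=3b
8) 3253.012ms=9b +154.905ms=3/7b
9) 3407.917ms=66/7b +309.811ms=6/7b
10) 3717.728ms=72/7b +154.905ms=3/7b
11) 3872.633ms=75/7b +154.905ms=3/7b
12) 4027.539ms=78/7b +154.905ms=3/7b
13) 4182.444ms=81/7b +154.905ms=3/7b
Σ=12b of 12 (166bpm 6/8) — PASS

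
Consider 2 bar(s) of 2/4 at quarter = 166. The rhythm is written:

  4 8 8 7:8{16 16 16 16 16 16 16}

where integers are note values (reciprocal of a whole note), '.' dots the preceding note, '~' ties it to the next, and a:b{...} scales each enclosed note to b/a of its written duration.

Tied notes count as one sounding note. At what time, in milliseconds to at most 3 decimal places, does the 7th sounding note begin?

note 7 onset = 20/7b = 1032.702ms

1. 0.0ms @ 0 + 361.446ms (1)
2. 361.446ms @ 1 + 180.723ms (1/2)
3. 542.169ms @ 3/2 + 180.723ms (1/2)
4. 722.892ms @ 2 + 103.27ms (2/7)
5. 826.162ms @ 16/7 + 103.27ms (2/7)
6. 929.432ms @ 18/7 + 103.27ms (2/7)
7. 1032.702ms @ 20/7 + 103.27ms (2/7)
8. 1135.972ms @ 22/7 + 103.27ms (2/7)
9. 1239.243ms @ 24/7 + 103.27ms (2/7)
10. 1342.513ms @ 26/7 + 103.27ms (2/7)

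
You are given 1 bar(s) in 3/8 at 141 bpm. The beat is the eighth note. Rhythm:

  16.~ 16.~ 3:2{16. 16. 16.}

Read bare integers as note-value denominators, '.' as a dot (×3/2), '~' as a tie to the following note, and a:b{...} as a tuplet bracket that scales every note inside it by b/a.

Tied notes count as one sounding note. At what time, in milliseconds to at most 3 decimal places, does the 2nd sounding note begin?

1. 0.0ms @ 0 + 851.064ms (2)
2. 851.064ms @ 2 + 212.766ms (1/2)
3. 1063.83ms @ 5/2 + 212.766ms (1/2)

note 2 onset = 2b = 851.064ms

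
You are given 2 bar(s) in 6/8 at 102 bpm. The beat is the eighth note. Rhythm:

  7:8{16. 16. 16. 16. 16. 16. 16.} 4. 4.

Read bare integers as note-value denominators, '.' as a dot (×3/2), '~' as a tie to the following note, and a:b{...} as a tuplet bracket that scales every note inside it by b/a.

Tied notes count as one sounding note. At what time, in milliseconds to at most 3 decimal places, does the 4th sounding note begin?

1. 0.0ms @ 0 + 504.202ms (6/7)
2. 504.202ms @ 6/7 + 504.202ms (6/7)
3. 1008.403ms @ 12/7 + 504.202ms (6/7)
4. 1512.605ms @ 18/7 + 504.202ms (6/7)
5. 2016.807ms @ 24/7 + 504.202ms (6/7)
6. 2521.008ms @ 30/7 + 504.202ms (6/7)
7. 3025.21ms @ 36/7 + 504.202ms (6/7)
8. 3529.412ms @ 6 + 1764.706ms (3)
9. 5294.118ms @ 9 + 1764.706ms (3)

note 4 onset = 18/7b = 1512.605ms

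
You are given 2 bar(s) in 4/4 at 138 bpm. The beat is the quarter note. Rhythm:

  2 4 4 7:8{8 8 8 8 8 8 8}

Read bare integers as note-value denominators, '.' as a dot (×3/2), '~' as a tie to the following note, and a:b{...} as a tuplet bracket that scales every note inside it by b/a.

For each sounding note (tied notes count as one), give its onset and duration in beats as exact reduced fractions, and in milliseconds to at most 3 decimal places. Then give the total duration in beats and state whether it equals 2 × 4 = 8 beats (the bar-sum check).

1) 0.0ms=0b +869.565ms=2b
2) 869.565ms=2b +434.783ms=1b
3) 1304.348ms=3b +434.783ms=1b
4) 1739.13ms=4b +248.447ms=4/7b
5) 1987.578ms=32/7b +248.447ms=4/7b
6) 2236.025ms=36/7b +248.447ms=4/7b
7) 2484.472ms=40/7b +248.447ms=4/7b
8) 2732.919ms=44/7b +248.447ms=4/7b
9) 2981.366ms=48/7b +248.447ms=4/7b
10) 3229.814ms=52/7b +248.447ms=4/7b
Σ=8b of 8 (138bpm 4/4) — PASS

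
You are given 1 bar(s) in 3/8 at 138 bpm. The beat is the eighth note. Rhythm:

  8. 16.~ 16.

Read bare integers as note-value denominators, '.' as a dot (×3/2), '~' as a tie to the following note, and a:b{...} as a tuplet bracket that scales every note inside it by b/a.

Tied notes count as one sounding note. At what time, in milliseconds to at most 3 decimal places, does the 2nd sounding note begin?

1. 0.0ms @ 0 + 652.174ms (3/2)
2. 652.174ms @ 3/2 + 652.174ms (3/2)

note 2 onset = 3/2b = 652.174ms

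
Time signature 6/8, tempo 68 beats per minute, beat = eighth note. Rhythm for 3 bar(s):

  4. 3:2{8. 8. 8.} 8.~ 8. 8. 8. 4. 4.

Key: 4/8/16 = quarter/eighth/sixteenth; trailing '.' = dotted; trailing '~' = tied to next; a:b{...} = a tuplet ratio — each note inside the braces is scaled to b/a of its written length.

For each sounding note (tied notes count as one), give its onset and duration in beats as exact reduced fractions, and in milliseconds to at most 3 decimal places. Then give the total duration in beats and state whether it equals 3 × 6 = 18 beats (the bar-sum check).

1) 0.0ms=0b +2647.059ms=3b
2) 2647.059ms=3b +882.353ms=1b
3) 3529.412ms=4b +882.353ms=1b
4) 4411.765ms=5b +882.353ms=1b
5) 5294.118ms=6b +2647.059ms=3b
6) 7941.176ms=9b +1323.529ms=3/2b
7) 9264.706ms=21/2b +1323.529ms=3/2b
8) 10588.235ms=12b +2647.059ms=3b
9) 13235.294ms=15b +2647.059ms=3b
Σ=18b of 18 (68bpm 6/8) — PASS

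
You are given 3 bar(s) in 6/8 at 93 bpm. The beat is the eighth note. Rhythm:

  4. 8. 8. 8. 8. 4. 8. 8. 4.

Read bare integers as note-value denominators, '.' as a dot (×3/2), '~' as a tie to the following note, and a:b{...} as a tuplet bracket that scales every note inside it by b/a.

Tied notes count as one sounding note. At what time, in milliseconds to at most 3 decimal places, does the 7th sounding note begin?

1. 0.0ms @ 0 + 1935.484ms (3)
2. 1935.484ms @ 3 + 967.742ms (3/2)
3. 2903.226ms @ 9/2 + 967.742ms (3/2)
4. 3870.968ms @ 6 + 967.742ms (3/2)
5. 4838.71ms @ 15/2 + 967.742ms (3/2)
6. 5806.452ms @ 9 + 1935.484ms (3)
7. 7741.935ms @ 12 + 967.742ms (3/2)
8. 8709.677ms @ 27/2 + 967.742ms (3/2)
9. 9677.419ms @ 15 + 1935.484ms (3)

note 7 onset = 12b = 7741.935ms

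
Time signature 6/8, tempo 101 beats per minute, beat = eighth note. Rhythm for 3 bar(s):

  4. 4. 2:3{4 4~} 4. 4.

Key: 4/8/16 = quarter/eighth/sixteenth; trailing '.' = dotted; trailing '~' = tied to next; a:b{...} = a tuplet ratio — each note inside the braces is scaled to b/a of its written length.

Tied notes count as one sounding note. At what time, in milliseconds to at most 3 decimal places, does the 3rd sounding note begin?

note 3 onset = 6b = 3564.356ms

1. 0.0ms @ 0 + 1782.178ms (3)
2. 1782.178ms @ 3 + 1782.178ms (3)
3. 3564.356ms @ 6 + 1782.178ms (3)
4. 5346.535ms @ 9 + 3564.356ms (6)
5. 8910.891ms @ 15 + 1782.178ms (3)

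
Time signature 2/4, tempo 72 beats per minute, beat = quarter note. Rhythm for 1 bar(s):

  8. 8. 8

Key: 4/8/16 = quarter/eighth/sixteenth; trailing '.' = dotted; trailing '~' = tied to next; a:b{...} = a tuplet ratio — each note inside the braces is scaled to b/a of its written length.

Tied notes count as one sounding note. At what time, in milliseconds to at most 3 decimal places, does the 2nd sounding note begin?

note 2 onset = 3/4b = 625.0ms

1. 0.0ms @ 0 + 625.0ms (3/4)
2. 625.0ms @ 3/4 + 625.0ms (3/4)
3. 1250.0ms @ 3/2 + 416.667ms (1/2)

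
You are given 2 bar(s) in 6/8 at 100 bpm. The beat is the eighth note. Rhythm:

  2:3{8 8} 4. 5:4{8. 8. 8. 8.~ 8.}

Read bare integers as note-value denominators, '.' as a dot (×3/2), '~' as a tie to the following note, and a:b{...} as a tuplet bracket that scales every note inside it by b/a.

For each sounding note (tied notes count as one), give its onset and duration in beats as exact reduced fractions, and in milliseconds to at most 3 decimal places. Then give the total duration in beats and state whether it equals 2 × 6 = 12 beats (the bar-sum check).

1) 0.0ms=0b +900.0ms=3/2b
2) 900.0ms=3/2b +900.0ms=3/2b
3) 1800.0ms=3b +1800.0ms=3b
4) 3600.0ms=6b +720.0ms=6/5b
5) 4320.0ms=36/5b +720.0ms=6/5b
6) 5040.0ms=42/5b +720.0ms=6/5b
7) 5760.0ms=48/5b +1440.0ms=12/5b
Σ=12b of 12 (100bpm 6/8) — PASS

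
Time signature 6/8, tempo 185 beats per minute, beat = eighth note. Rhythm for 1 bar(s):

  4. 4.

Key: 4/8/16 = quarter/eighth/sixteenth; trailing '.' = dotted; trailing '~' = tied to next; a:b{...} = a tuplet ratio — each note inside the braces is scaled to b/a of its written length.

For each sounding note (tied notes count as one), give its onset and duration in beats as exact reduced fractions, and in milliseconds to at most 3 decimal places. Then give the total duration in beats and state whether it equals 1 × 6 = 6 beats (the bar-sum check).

1) 0.0ms=0b +972.973ms=3b
2) 972.973ms=3b +972.973ms=3b
Σ=6b of 6 (185bpm 6/8) — PASS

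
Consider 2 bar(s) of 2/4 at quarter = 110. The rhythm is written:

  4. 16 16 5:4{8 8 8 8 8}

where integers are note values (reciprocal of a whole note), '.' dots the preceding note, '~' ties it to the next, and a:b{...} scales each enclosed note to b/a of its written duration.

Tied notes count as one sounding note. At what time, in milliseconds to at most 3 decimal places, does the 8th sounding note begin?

1. 0.0ms @ 0 + 818.182ms (3/2)
2. 818.182ms @ 3/2 + 136.364ms (1/4)
3. 954.545ms @ 7/4 + 136.364ms (1/4)
4. 1090.909ms @ 2 + 218.182ms (2/5)
5. 1309.091ms @ 12/5 + 218.182ms (2/5)
6. 1527.273ms @ 14/5 + 218.182ms (2/5)
7. 1745.455ms @ 16/5 + 218.182ms (2/5)
8. 1963.636ms @ 18/5 + 218.182ms (2/5)

note 8 onset = 18/5b = 1963.636ms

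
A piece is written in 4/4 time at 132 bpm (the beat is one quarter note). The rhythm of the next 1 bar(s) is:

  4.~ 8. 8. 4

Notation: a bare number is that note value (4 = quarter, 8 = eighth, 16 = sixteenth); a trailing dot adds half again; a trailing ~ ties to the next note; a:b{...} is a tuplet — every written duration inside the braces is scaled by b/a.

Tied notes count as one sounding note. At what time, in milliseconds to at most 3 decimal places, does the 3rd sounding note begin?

1. 0.0ms @ 0 + 1022.727ms (9/4)
2. 1022.727ms @ 9/4 + 340.909ms (3/4)
3. 1363.636ms @ 3 + 454.545ms (1)

note 3 onset = 3b = 1363.636ms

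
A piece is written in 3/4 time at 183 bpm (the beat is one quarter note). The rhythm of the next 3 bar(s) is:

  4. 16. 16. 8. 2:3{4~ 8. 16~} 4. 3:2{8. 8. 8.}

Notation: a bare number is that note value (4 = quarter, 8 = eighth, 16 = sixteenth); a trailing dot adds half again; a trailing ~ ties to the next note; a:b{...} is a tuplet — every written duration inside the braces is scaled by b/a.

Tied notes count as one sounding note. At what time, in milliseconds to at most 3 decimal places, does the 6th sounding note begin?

1. 0.0ms @ 0 + 491.803ms (3/2)
2. 491.803ms @ 3/2 + 122.951ms (3/8)
3. 614.754ms @ 15/8 + 122.951ms (3/8)
4. 737.705ms @ 9/4 + 245.902ms (3/4)
5. 983.607ms @ 3 + 860.656ms (21/8)
6. 1844.262ms @ 45/8 + 614.754ms (15/8)
7. 2459.016ms @ 15/2 + 163.934ms (1/2)
8. 2622.951ms @ 8 + 163.934ms (1/2)
9. 2786.885ms @ 17/2 + 163.934ms (1/2)

note 6 onset = 45/8b = 1844.262ms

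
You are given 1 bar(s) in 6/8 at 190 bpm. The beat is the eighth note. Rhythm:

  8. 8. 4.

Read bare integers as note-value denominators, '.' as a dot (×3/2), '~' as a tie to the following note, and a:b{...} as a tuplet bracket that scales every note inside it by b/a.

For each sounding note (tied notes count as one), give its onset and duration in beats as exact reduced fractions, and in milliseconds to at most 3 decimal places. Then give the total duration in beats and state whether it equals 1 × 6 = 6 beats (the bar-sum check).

1) 0.0ms=0b +473.684ms=3/2b
2) 473.684ms=3/2b +473.684ms=3/2b
3) 947.368ms=3b +947.368ms=3b
Σ=6b of 6 (190bpm 6/8) — PASS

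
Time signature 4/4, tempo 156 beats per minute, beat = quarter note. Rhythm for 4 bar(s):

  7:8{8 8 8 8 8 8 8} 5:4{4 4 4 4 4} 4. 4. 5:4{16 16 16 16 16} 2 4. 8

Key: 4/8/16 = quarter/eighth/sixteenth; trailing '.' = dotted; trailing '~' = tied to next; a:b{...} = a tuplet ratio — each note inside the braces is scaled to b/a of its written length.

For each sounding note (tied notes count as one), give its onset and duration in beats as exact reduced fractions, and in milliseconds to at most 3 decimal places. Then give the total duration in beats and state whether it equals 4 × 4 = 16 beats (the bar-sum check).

1) 0.0ms=0b +219.78ms=4/7b
2) 219.78ms=4/7b +219.78ms=4/7b
3) 439.56ms=8/7b +219.78ms=4/7b
4) 659.341ms=12/7b +219.78ms=4/7b
5) 879.121ms=16/7b +219.78ms=4/7b
6) 1098.901ms=20/7b +219.78ms=4/7b
7) 1318.681ms=24/7b +219.78ms=4/7b
8) 1538.462ms=4b +307.692ms=4/5b
9) 1846.154ms=24/5b +307.692ms=4/5b
10) 2153.846ms=28/5b +307.692ms=4/5b
11) 2461.538ms=32/5b +307.692ms=4/5b
12) 2769.231ms=36/5b +307.692ms=4/5b
13) 3076.923ms=8b +576.923ms=3/2b
14) 3653.846ms=19/2b +576.923ms=3/2b
15) 4230.769ms=11b +76.923ms=1/5b
16) 4307.692ms=56/5b +76.923ms=1/5b
17) 4384.615ms=57/5b +76.923ms=1/5b
18) 4461.538ms=58/5b +76.923ms=1/5b
19) 4538.462ms=59/5b +76.923ms=1/5b
20) 4615.385ms=12b +769.231ms=2b
21) 5384.615ms=14b +576.923ms=3/2b
22) 5961.538ms=31/2b +192.308ms=1/2b
Σ=16b of 16 (156bpm 4/4) — PASS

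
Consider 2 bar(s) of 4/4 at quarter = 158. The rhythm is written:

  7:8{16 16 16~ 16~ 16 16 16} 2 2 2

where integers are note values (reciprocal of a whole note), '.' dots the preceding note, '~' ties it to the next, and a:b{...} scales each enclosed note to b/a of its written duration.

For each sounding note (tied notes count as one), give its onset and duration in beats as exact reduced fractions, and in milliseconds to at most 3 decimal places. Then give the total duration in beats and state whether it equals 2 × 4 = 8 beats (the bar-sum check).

1) 0.0ms=0b +108.499ms=2/7b
2) 108.499ms=2/7b +108.499ms=2/7b
3) 216.998ms=4/7b +325.497ms=6/7b
4) 542.495ms=10/7b +108.499ms=2/7b
5) 650.995ms=12/7b +108.499ms=2/7b
6) 759.494ms=2b +759.494ms=2b
7) 1518.987ms=4b +759.494ms=2b
8) 2278.481ms=6b +759.494ms=2b
Σ=8b of 8 (158bpm 4/4) — PASS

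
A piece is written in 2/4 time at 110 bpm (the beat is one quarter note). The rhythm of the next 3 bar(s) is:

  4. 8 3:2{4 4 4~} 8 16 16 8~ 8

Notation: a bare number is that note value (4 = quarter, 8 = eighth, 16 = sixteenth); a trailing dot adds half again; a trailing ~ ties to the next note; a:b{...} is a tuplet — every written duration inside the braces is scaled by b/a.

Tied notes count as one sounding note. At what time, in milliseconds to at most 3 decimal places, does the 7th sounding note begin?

note 7 onset = 19/4b = 2590.909ms

1. 0.0ms @ 0 + 818.182ms (3/2)
2. 818.182ms @ 3/2 + 272.727ms (1/2)
3. 1090.909ms @ 2 + 363.636ms (2/3)
4. 1454.545ms @ 8/3 + 363.636ms (2/3)
5. 1818.182ms @ 10/3 + 636.364ms (7/6)
6. 2454.545ms @ 9/2 + 136.364ms (1/4)
7. 2590.909ms @ 19/4 + 136.364ms (1/4)
8. 2727.273ms @ 5 + 545.455ms (1)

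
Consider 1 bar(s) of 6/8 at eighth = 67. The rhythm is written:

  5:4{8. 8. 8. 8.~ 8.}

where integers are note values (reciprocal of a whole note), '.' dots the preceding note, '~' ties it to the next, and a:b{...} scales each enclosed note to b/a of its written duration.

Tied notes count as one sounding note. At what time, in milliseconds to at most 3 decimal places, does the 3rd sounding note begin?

note 3 onset = 12/5b = 2149.254ms

1. 0.0ms @ 0 + 1074.627ms (6/5)
2. 1074.627ms @ 6/5 + 1074.627ms (6/5)
3. 2149.254ms @ 12/5 + 1074.627ms (6/5)
4. 3223.881ms @ 18/5 + 2149.254ms (12/5)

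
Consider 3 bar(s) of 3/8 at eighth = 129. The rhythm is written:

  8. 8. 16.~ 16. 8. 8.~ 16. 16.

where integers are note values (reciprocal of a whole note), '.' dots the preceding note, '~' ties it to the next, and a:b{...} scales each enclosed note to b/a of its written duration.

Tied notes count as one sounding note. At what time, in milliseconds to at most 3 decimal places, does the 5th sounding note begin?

1. 0.0ms @ 0 + 697.674ms (3/2)
2. 697.674ms @ 3/2 + 697.674ms (3/2)
3. 1395.349ms @ 3 + 697.674ms (3/2)
4. 2093.023ms @ 9/2 + 697.674ms (3/2)
5. 2790.698ms @ 6 + 1046.512ms (9/4)
6. 3837.209ms @ 33/4 + 348.837ms (3/4)

note 5 onset = 6b = 2790.698ms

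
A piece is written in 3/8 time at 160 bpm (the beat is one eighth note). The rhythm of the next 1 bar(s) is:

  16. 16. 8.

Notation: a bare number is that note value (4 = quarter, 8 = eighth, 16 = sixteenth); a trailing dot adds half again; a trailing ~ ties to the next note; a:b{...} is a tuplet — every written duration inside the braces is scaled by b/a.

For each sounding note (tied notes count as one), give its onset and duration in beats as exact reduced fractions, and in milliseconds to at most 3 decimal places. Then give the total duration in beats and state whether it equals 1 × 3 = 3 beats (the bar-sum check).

1) 0.0ms=0b +281.25ms=3/4b
2) 281.25ms=3/4b +281.25ms=3/4b
3) 562.5ms=3/2b +562.5ms=3/2b
Σ=3b of 3 (160bpm 3/8) — PASS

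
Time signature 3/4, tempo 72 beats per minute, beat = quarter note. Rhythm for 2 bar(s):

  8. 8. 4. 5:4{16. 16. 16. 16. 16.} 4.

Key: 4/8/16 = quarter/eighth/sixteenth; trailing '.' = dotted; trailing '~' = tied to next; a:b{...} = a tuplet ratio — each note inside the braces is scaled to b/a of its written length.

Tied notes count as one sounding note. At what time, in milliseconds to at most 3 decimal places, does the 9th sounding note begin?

note 9 onset = 9/2b = 3750.0ms

1. 0.0ms @ 0 + 625.0ms (3/4)
2. 625.0ms @ 3/4 + 625.0ms (3/4)
3. 1250.0ms @ 3/2 + 1250.0ms (3/2)
4. 2500.0ms @ 3 + 250.0ms (3/10)
5. 2750.0ms @ 33/10 + 250.0ms (3/10)
6. 3000.0ms @ 18/5 + 250.0ms (3/10)
7. 3250.0ms @ 39/10 + 250.0ms (3/10)
8. 3500.0ms @ 21/5 + 250.0ms (3/10)
9. 3750.0ms @ 9/2 + 1250.0ms (3/2)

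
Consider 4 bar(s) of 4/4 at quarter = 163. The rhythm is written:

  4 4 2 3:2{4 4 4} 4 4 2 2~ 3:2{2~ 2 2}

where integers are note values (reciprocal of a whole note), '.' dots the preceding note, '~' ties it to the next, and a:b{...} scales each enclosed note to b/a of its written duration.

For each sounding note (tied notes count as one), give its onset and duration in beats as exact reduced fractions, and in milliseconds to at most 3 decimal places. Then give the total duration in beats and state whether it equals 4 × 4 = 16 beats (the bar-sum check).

1) 0.0ms=0b +368.098ms=1b
2) 368.098ms=1b +368.098ms=1b
3) 736.196ms=2b +736.196ms=2b
4) 1472.393ms=4b +245.399ms=2/3b
5) 1717.791ms=14/3b +245.399ms=2/3b
6) 1963.19ms=16/3b +245.399ms=2/3b
7) 2208.589ms=6b +368.098ms=1b
8) 2576.687ms=7b +368.098ms=1b
9) 2944.785ms=8b +736.196ms=2b
10) 3680.982ms=10b +1717.791ms=14/3b
11) 5398.773ms=44/3b +490.798ms=4/3b
Σ=16b of 16 (163bpm 4/4) — PASS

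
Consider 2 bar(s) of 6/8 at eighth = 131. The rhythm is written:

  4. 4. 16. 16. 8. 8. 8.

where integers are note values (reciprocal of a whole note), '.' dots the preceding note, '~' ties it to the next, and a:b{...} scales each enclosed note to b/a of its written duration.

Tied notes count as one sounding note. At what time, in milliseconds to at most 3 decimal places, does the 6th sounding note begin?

note 6 onset = 9b = 4122.137ms

1. 0.0ms @ 0 + 1374.046ms (3)
2. 1374.046ms @ 3 + 1374.046ms (3)
3. 2748.092ms @ 6 + 343.511ms (3/4)
4. 3091.603ms @ 27/4 + 343.511ms (3/4)
5. 3435.115ms @ 15/2 + 687.023ms (3/2)
6. 4122.137ms @ 9 + 687.023ms (3/2)
7. 4809.16ms @ 21/2 + 687.023ms (3/2)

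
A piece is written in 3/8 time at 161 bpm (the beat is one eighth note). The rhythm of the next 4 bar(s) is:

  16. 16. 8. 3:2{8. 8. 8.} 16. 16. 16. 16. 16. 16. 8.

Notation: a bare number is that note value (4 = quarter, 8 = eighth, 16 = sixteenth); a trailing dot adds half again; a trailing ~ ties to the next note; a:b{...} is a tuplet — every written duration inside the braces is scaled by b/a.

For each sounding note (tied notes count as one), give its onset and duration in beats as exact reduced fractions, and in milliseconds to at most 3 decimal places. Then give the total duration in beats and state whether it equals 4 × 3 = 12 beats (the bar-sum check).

1) 0.0ms=0b +279.503ms=3/4b
2) 279.503ms=3/4b +279.503ms=3/4b
3) 559.006ms=3/2b +559.006ms=3/2b
4) 1118.012ms=3b +372.671ms=1b
5) 1490.683ms=4b +372.671ms=1b
6) 1863.354ms=5b +372.671ms=1b
7) 2236.025ms=6b +279.503ms=3/4b
8) 2515.528ms=27/4b +279.503ms=3/4b
9) 2795.031ms=15/2b +279.503ms=3/4b
10) 3074.534ms=33/4b +279.503ms=3/4b
11) 3354.037ms=9b +279.503ms=3/4b
12) 3633.54ms=39/4b +279.503ms=3/4b
13) 3913.043ms=21/2b +559.006ms=3/2b
Σ=12b of 12 (161bpm 3/8) — PASS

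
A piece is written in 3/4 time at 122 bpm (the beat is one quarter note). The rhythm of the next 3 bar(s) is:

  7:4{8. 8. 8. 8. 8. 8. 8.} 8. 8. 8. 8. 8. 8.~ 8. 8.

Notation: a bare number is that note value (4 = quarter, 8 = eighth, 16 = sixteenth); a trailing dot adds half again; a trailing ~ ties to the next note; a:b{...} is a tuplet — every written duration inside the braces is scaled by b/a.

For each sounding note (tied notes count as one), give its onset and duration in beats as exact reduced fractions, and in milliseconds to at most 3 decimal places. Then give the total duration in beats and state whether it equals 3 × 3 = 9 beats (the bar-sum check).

1) 0.0ms=0b +210.773ms=3/7b
2) 210.773ms=3/7b +210.773ms=3/7b
3) 421.546ms=6/7b +210.773ms=3/7b
4) 632.319ms=9/7b +210.773ms=3/7b
5) 843.091ms=12/7b +210.773ms=3/7b
6) 1053.864ms=15/7b +210.773ms=3/7b
7) 1264.637ms=18/7b +210.773ms=3/7b
8) 1475.41ms=3b +368.852ms=3/4b
9) 1844.262ms=15/4b +368.852ms=3/4b
10) 2213.115ms=9/2b +368.852ms=3/4b
11) 2581.967ms=21/4b +368.852ms=3/4b
12) 2950.82ms=6b +368.852ms=3/4b
13) 3319.672ms=27/4b +737.705ms=3/2b
14) 4057.377ms=33/4b +368.852ms=3/4b
Σ=9b of 9 (122bpm 3/4) — PASS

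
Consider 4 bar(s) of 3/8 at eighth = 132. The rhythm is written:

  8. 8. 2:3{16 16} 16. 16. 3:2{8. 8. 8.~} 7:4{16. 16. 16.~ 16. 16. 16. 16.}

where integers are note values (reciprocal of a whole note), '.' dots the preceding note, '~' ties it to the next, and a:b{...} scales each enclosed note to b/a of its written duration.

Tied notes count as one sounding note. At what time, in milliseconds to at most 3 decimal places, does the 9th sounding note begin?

1. 0.0ms @ 0 + 681.818ms (3/2)
2. 681.818ms @ 3/2 + 681.818ms (3/2)
3. 1363.636ms @ 3 + 340.909ms (3/4)
4. 1704.545ms @ 15/4 + 340.909ms (3/4)
5. 2045.455ms @ 9/2 + 340.909ms (3/4)
6. 2386.364ms @ 21/4 + 340.909ms (3/4)
7. 2727.273ms @ 6 + 454.545ms (1)
8. 3181.818ms @ 7 + 454.545ms (1)
9. 3636.364ms @ 8 + 649.351ms (10/7)
10. 4285.714ms @ 66/7 + 194.805ms (3/7)
11. 4480.519ms @ 69/7 + 389.61ms (6/7)
12. 4870.13ms @ 75/7 + 194.805ms (3/7)
13. 5064.935ms @ 78/7 + 194.805ms (3/7)
14. 5259.74ms @ 81/7 + 194.805ms (3/7)

note 9 onset = 8b = 3636.364ms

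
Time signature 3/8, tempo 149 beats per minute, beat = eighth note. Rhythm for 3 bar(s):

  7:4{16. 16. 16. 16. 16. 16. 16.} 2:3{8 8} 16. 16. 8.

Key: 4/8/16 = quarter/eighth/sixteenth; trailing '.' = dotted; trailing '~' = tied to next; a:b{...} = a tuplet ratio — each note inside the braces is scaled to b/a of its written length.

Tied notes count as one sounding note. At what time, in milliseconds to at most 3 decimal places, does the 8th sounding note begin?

1. 0.0ms @ 0 + 172.579ms (3/7)
2. 172.579ms @ 3/7 + 172.579ms (3/7)
3. 345.158ms @ 6/7 + 172.579ms (3/7)
4. 517.737ms @ 9/7 + 172.579ms (3/7)
5. 690.316ms @ 12/7 + 172.579ms (3/7)
6. 862.895ms @ 15/7 + 172.579ms (3/7)
7. 1035.475ms @ 18/7 + 172.579ms (3/7)
8. 1208.054ms @ 3 + 604.027ms (3/2)
9. 1812.081ms @ 9/2 + 604.027ms (3/2)
10. 2416.107ms @ 6 + 302.013ms (3/4)
11. 2718.121ms @ 27/4 + 302.013ms (3/4)
12. 3020.134ms @ 15/2 + 604.027ms (3/2)

note 8 onset = 3b = 1208.054ms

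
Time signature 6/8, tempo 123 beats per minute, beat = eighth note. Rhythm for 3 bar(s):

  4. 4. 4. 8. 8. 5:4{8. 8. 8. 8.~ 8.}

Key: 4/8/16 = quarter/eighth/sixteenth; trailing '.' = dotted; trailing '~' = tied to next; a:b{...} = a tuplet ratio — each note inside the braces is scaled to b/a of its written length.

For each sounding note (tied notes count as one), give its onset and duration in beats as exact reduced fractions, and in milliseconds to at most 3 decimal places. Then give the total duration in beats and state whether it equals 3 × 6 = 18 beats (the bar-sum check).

1) 0.0ms=0b +1463.415ms=3b
2) 1463.415ms=3b +1463.415ms=3b
3) 2926.829ms=6b +1463.415ms=3b
4) 4390.244ms=9b +731.707ms=3/2b
5) 5121.951ms=21/2b +731.707ms=3/2b
6) 5853.659ms=12b +585.366ms=6/5b
7) 6439.024ms=66/5b +585.366ms=6/5b
8) 7024.39ms=72/5b +585.366ms=6/5b
9) 7609.756ms=78/5b +1170.732ms=12/5b
Σ=18b of 18 (123bpm 6/8) — PASS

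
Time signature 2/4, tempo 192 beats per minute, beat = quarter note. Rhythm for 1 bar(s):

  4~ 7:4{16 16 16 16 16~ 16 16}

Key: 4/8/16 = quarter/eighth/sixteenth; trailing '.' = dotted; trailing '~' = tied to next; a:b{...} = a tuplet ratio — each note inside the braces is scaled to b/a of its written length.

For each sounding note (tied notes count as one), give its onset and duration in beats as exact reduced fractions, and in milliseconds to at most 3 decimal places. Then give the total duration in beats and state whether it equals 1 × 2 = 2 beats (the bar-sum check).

1) 0.0ms=0b +357.143ms=8/7b
2) 357.143ms=8/7b +44.643ms=1/7b
3) 401.786ms=9/7b +44.643ms=1/7b
4) 446.429ms=10/7b +44.643ms=1/7b
5) 491.071ms=11/7b +89.286ms=2/7b
6) 580.357ms=13/7b +44.643ms=1/7b
Σ=2b of 2 (192bpm 2/4) — PASS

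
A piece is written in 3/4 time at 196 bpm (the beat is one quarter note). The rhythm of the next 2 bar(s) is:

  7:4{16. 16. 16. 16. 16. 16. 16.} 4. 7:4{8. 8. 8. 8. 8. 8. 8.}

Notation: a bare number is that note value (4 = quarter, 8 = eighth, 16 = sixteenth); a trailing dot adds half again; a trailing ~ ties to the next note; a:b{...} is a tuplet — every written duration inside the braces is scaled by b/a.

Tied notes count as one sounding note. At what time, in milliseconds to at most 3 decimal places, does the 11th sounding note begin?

note 11 onset = 27/7b = 1180.758ms

1. 0.0ms @ 0 + 65.598ms (3/14)
2. 65.598ms @ 3/14 + 65.598ms (3/14)
3. 131.195ms @ 3/7 + 65.598ms (3/14)
4. 196.793ms @ 9/14 + 65.598ms (3/14)
5. 262.391ms @ 6/7 + 65.598ms (3/14)
6. 327.988ms @ 15/14 + 65.598ms (3/14)
7. 393.586ms @ 9/7 + 65.598ms (3/14)
8. 459.184ms @ 3/2 + 459.184ms (3/2)
9. 918.367ms @ 3 + 131.195ms (3/7)
10. 1049.563ms @ 24/7 + 131.195ms (3/7)
11. 1180.758ms @ 27/7 + 131.195ms (3/7)
12. 1311.953ms @ 30/7 + 131.195ms (3/7)
13. 1443.149ms @ 33/7 + 131.195ms (3/7)
14. 1574.344ms @ 36/7 + 131.195ms (3/7)
15. 1705.539ms @ 39/7 + 131.195ms (3/7)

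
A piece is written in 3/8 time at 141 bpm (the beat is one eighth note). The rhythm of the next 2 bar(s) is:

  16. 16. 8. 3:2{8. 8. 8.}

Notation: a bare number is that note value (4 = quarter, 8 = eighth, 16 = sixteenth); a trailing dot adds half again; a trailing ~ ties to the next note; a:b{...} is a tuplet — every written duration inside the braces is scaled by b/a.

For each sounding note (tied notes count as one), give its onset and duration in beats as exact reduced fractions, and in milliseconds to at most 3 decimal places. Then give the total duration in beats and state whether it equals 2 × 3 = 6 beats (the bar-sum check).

1) 0.0ms=0b +319.149ms=3/4b
2) 319.149ms=3/4b +319.149ms=3/4b
3) 638.298ms=3/2b +638.298ms=3/2b
4) 1276.596ms=3b +425.532ms=1b
5) 1702.128ms=4b +425.532ms=1b
6) 2127.66ms=5b +425.532ms=1b
Σ=6b of 6 (141bpm 3/8) — PASS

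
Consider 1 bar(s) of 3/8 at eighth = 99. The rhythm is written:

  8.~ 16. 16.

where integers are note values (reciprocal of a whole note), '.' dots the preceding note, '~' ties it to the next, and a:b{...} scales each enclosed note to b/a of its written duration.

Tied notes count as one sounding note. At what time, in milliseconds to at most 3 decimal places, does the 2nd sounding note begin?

note 2 onset = 9/4b = 1363.636ms

1. 0.0ms @ 0 + 1363.636ms (9/4)
2. 1363.636ms @ 9/4 + 454.545ms (3/4)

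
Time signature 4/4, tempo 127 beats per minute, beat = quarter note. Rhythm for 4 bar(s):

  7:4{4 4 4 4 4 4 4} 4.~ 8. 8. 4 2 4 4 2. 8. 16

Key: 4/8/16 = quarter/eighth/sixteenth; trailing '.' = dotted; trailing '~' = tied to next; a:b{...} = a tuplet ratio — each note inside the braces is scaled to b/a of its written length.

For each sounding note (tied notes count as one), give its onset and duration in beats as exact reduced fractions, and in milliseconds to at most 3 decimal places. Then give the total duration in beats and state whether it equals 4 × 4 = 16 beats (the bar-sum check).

1) 0.0ms=0b +269.966ms=4/7b
2) 269.966ms=4/7b +269.966ms=4/7b
3) 539.933ms=8/7b +269.966ms=4/7b
4) 809.899ms=12/7b +269.966ms=4/7b
5) 1079.865ms=16/7b +269.966ms=4/7b
6) 1349.831ms=20/7b +269.966ms=4/7b
7) 1619.798ms=24/7b +269.966ms=4/7b
8) 1889.764ms=4b +1062.992ms=9/4b
9) 2952.756ms=25/4b +354.331ms=3/4b
10) 3307.087ms=7b +472.441ms=1b
11) 3779.528ms=8b +944.882ms=2b
12) 4724.409ms=10b +472.441ms=1b
13) 5196.85ms=11b +472.441ms=1b
14) 5669.291ms=12b +1417.323ms=3b
15) 7086.614ms=15b +354.331ms=3/4b
16) 7440.945ms=63/4b +118.11ms=1/4b
Σ=16b of 16 (127bpm 4/4) — PASS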